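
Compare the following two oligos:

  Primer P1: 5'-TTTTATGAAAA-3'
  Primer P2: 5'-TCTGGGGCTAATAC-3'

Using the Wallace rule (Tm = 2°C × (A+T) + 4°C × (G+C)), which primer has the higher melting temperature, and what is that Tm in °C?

Primer P1: A+T=10, G+C=1 → Tm = 2(10)+4(1) = 24°C
Primer P2: A+T=7, G+C=7 → Tm = 2(7)+4(7) = 42°C
24°C vs 42°C → primer P2 is higher.

Primer P2, 42°C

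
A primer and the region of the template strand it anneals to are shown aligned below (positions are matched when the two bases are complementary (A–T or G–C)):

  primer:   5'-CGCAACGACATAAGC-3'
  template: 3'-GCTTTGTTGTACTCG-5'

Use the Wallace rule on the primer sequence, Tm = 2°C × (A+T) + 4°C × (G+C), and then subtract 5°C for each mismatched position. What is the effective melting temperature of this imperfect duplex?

31°C

Primer base counts: A=6, T=1, G=3, C=5 → A+T=7, G+C=8
Perfect-match Tm = 2(7) + 4(8) = 14 + 32 = 46°C
Mismatches (positions where the bases are not complementary): 3 (at positions 3, 7, 12)
Effective Tm = 46 − 3×5 = 46 − 15 = 31°C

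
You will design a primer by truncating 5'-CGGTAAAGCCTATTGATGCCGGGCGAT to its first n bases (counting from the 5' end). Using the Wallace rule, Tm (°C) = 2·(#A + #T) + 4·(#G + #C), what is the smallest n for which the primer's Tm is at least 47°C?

First 16 bases: CGGTAAAGCCTATTGA → Tm = 46°C (< 47°C)
First 17 bases: CGGTAAAGCCTATTGAT → Tm = 48°C (≥ 47°C)
Each additional base adds 2°C (A/T) or 4°C (G/C), so Tm is non-decreasing in n; n = 17 is the first length to reach 47°C.

n = 17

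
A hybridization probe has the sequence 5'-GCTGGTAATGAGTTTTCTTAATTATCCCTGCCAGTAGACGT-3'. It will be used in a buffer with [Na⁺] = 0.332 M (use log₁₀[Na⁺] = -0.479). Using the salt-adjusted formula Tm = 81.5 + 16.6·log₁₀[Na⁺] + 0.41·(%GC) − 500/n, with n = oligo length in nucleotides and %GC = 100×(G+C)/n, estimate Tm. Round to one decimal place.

Length n = 41. Scanning the sequence gives T=15, C=8, A=9, G=9.
G+C = 17, so %GC = 17/41 × 100 = 41.463%
Salt term: 16.6 × (-0.479) = -7.951
GC term: 0.41 × 41.463 = 17; length term: −500/41 = −12.195
Tm = 81.5 + (-7.951) + 17 − 12.195 = 78.354 → 78.4°C

78.4°C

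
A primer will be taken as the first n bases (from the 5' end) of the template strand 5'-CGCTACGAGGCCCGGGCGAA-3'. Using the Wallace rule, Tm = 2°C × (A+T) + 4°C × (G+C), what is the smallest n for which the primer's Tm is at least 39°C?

n = 12

First 11 bases: CGCTACGAGGC → Tm = 38°C (< 39°C)
First 12 bases: CGCTACGAGGCC → Tm = 42°C (≥ 39°C)
Each additional base adds 2°C (A/T) or 4°C (G/C), so Tm is non-decreasing in n; n = 12 is the first length to reach 39°C.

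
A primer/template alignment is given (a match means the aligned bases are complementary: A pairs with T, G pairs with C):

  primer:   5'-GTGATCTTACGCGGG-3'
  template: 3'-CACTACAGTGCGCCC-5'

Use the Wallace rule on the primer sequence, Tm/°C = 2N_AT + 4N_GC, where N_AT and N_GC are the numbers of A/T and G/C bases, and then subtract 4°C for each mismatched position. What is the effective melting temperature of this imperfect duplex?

40°C

Primer base counts: A=2, T=4, G=6, C=3 → A+T=6, G+C=9
Perfect-match Tm = 2(6) + 4(9) = 12 + 36 = 48°C
Mismatches (positions where the bases are not complementary): 2 (at positions 6, 8)
Effective Tm = 48 − 2×4 = 48 − 8 = 40°C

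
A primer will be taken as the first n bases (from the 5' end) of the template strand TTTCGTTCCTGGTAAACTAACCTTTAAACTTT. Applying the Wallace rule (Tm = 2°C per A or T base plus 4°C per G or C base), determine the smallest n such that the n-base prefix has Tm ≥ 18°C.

First 6 bases: TTTCGT → Tm = 16°C (< 18°C)
First 7 bases: TTTCGTT → Tm = 18°C (≥ 18°C)
Since every base adds ≥2°C, Tm only increases with n, so the threshold is first crossed at n = 7.

n = 7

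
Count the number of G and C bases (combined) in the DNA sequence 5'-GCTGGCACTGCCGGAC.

Base counts: T=2, A=2, C=6, G=6
Total G or C: 6 + 6 = 12

12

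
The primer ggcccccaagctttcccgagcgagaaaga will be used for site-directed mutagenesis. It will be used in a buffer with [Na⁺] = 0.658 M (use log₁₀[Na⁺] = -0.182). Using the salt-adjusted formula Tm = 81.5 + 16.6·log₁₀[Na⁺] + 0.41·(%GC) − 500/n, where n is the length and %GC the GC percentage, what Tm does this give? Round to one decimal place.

86.7°C

Length n = 29. G=8, C=10, A=8, T=3
G+C = 18, so %GC = 18/29 × 100 = 62.069%
Salt term: 16.6 × (-0.182) = -3.021
GC term: 0.41 × 62.069 = 25.448; length term: −500/29 = −17.241
Tm = 81.5 + (-3.021) + 25.448 − 17.241 = 86.686 → 86.7°C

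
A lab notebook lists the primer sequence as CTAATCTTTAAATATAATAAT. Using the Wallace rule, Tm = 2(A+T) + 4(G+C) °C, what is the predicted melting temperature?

46°C

Scanning the sequence gives T=9, A=10, G=0, C=2.
AT pairs contribute 19, GC pairs contribute 2.
Tm = 2(19) + 4(2) = 38 + 8 = 46°C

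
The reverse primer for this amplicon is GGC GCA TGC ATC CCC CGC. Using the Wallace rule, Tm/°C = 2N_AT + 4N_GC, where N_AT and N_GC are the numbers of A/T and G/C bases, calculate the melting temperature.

64°C

Counting bases: G=5, C=9, A=2, T=2
AT pairs contribute 4, GC pairs contribute 14.
Tm = 2×4 + 4×14 = 64°C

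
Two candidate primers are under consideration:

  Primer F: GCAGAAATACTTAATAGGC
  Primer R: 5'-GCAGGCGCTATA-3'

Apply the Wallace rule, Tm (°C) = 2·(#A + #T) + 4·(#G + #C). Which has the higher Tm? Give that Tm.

Primer F: A+T=12, G+C=7 → Tm = 2(12)+4(7) = 52°C
Primer R: A+T=5, G+C=7 → Tm = 2(5)+4(7) = 38°C
52°C vs 38°C → primer F is higher.

Primer F, 52°C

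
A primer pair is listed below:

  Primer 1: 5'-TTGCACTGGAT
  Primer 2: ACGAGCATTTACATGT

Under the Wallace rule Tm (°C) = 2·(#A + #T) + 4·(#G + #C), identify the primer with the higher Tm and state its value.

Primer 1: A+T=6, G+C=5 → Tm = 2(6)+4(5) = 32°C
Primer 2: A+T=10, G+C=6 → Tm = 2(10)+4(6) = 44°C
32°C vs 44°C → primer 2 is higher.

Primer 2, 44°C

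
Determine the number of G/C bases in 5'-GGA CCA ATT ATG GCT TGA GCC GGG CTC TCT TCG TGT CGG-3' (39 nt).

23

Scanning the sequence gives C=10, G=13, A=5, T=11.
Total G or C: 13 + 10 = 23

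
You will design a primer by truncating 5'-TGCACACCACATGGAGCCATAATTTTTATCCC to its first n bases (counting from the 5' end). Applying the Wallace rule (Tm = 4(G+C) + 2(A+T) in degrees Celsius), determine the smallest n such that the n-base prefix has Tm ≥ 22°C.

First 6 bases: TGCACA → Tm = 18°C (< 22°C)
First 7 bases: TGCACAC → Tm = 22°C (≥ 22°C)
Each additional base adds 2°C (A/T) or 4°C (G/C), so Tm is non-decreasing in n; n = 7 is the first length to reach 22°C.

n = 7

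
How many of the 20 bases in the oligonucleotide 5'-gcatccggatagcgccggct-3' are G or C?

Base counts: G=7, T=3, C=7, A=3
G+C = 7 + 7 = 14

14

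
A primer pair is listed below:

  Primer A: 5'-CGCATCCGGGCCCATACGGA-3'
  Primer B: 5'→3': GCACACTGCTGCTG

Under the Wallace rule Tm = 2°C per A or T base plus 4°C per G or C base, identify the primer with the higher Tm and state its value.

Primer A: A+T=6, G+C=14 → Tm = 2(6)+4(14) = 68°C
Primer B: A+T=5, G+C=9 → Tm = 2(5)+4(9) = 46°C
68°C vs 46°C → primer A is higher.

Primer A, 68°C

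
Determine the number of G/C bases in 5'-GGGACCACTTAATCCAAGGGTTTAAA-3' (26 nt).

11

Scanning the sequence gives C=5, T=6, A=9, G=6.
G+C = 6 + 5 = 11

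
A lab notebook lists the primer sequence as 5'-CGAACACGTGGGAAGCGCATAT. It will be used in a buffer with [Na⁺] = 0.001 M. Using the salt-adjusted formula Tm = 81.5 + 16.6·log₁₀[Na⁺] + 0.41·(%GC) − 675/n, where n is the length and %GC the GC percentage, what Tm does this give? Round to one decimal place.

Length n = 22. Base counts: G=7, A=7, C=5, T=3
G+C = 12, so %GC = 12/22 × 100 = 54.545%
Salt term: 16.6 × (-3) = -49.8
GC term: 0.41 × 54.545 = 22.363; length term: −675/22 = −30.682
Tm = 81.5 + (-49.8) + 22.363 − 30.682 = 23.381 → 23.4°C

23.4°C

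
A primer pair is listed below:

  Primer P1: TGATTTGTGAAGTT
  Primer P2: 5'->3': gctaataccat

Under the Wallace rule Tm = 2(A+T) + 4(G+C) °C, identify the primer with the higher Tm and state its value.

Primer P1: A+T=10, G+C=4 → Tm = 2(10)+4(4) = 36°C
Primer P2: A+T=7, G+C=4 → Tm = 2(7)+4(4) = 30°C
36°C vs 30°C → primer P1 is higher.

Primer P1, 36°C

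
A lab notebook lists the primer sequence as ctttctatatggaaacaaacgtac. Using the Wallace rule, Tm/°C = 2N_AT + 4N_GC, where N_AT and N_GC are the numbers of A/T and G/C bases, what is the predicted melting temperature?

64°C

Counting bases: G=3, A=9, C=5, T=7
So N_AT = 16 and N_GC = 8.
Tm = 4·8 + 2·16 = 32 + 32 = 64°C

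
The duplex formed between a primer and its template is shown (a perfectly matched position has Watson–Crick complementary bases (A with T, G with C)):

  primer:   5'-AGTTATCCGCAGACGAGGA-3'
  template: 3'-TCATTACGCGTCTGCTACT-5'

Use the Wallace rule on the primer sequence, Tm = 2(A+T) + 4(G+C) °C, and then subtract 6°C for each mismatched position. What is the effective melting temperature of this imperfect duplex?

Primer base counts: A=6, T=3, G=6, C=4 → A+T=9, G+C=10
Perfect-match Tm = 2(9) + 4(10) = 18 + 40 = 58°C
Mismatches (positions where the bases are not complementary): 3 (at positions 4, 7, 17)
Effective Tm = 58 − 3×6 = 58 − 18 = 40°C

40°C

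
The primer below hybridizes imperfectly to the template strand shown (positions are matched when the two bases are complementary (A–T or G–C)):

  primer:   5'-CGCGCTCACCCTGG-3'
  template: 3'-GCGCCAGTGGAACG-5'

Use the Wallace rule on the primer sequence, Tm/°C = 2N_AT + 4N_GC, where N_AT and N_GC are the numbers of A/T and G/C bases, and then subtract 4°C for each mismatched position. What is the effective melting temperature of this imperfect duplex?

38°C

Primer base counts: A=1, T=2, G=4, C=7 → A+T=3, G+C=11
Perfect-match Tm = 2(3) + 4(11) = 6 + 44 = 50°C
Mismatches (positions where the bases are not complementary): 3 (at positions 5, 11, 14)
Effective Tm = 50 − 3×4 = 50 − 12 = 38°C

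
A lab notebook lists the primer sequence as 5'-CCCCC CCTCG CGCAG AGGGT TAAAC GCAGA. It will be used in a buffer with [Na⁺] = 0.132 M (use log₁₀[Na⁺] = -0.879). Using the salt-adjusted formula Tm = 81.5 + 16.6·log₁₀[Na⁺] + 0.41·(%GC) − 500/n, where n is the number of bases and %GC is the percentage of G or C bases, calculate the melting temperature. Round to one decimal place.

Length n = 30. Counting bases: C=12, A=7, G=8, T=3
G+C = 20, so %GC = 20/30 × 100 = 66.667%
Salt term: 16.6 × (-0.879) = -14.591
GC term: 0.41 × 66.667 = 27.333; length term: −500/30 = −16.667
Tm = 81.5 + (-14.591) + 27.333 − 16.667 = 77.575 → 77.6°C

77.6°C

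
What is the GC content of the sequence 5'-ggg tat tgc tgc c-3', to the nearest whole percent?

62%

Scanning the sequence gives G=5, C=3, T=4, A=1.
G+C = 5 + 3 = 8 out of 13 bases
%GC = 8/13 × 100 = 61.54% ≈ 62%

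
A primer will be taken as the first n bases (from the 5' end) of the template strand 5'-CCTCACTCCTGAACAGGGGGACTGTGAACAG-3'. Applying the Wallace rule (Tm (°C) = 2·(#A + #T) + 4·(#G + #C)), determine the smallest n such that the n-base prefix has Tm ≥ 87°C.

First 27 bases: CCTCACTCCTGAACAGGGGGACTGTGA → Tm = 86°C (< 87°C)
First 28 bases: CCTCACTCCTGAACAGGGGGACTGTGAA → Tm = 88°C (≥ 87°C)
Each additional base adds 2°C (A/T) or 4°C (G/C), so Tm is non-decreasing in n; n = 28 is the first length to reach 87°C.

n = 28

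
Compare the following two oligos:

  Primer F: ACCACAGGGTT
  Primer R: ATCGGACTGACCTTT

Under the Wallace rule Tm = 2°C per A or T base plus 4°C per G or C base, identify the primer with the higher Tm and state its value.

Primer F: A+T=5, G+C=6 → Tm = 2(5)+4(6) = 34°C
Primer R: A+T=8, G+C=7 → Tm = 2(8)+4(7) = 44°C
34°C vs 44°C → primer R is higher.

Primer R, 44°C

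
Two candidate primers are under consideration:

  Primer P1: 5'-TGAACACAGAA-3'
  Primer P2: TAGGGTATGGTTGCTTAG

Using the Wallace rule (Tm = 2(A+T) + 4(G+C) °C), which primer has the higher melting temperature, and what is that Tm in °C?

Primer P2, 52°C

Primer P1: A+T=7, G+C=4 → Tm = 2(7)+4(4) = 30°C
Primer P2: A+T=10, G+C=8 → Tm = 2(10)+4(8) = 52°C
30°C vs 52°C → primer P2 is higher.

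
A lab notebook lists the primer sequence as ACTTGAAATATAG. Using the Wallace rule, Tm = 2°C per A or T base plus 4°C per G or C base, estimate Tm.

Base counts: G=2, C=1, A=6, T=4
A+T = 10, G+C = 3
Tm = 2×10 + 4×3 = 32°C

32°C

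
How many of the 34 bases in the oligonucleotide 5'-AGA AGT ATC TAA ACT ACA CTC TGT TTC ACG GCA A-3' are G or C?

Base counts: G=5, C=8, T=9, A=12
Total G or C: 5 + 8 = 13

13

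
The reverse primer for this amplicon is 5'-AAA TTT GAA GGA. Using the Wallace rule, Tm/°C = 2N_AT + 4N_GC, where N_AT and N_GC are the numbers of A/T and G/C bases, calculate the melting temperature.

30°C

Base counts: A=6, G=3, C=0, T=3
So N_AT = 9 and N_GC = 3.
Tm = 2(9) + 4(3) = 18 + 12 = 30°C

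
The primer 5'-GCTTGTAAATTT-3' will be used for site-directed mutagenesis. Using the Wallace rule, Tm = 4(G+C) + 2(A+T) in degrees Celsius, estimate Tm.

Base counts: G=2, A=3, C=1, T=6
AT pairs contribute 9, GC pairs contribute 3.
Tm = 2(9) + 4(3) = 18 + 12 = 30°C

30°C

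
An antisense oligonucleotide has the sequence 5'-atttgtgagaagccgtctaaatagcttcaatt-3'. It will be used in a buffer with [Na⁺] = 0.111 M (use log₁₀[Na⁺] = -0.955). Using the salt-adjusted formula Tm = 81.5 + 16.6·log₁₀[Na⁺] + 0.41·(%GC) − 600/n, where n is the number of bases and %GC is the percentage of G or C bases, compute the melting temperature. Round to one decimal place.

Length n = 32. Scanning the sequence gives G=6, T=11, A=10, C=5.
G+C = 11, so %GC = 11/32 × 100 = 34.375%
Salt term: 16.6 × (-0.955) = -15.853
GC term: 0.41 × 34.375 = 14.094; length term: −600/32 = −18.75
Tm = 81.5 + (-15.853) + 14.094 − 18.75 = 60.991 → 61.0°C

61.0°C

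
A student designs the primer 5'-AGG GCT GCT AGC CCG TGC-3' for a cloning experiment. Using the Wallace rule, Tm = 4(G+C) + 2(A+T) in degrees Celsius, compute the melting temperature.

62°C

G=7, C=6, T=3, A=2
So N_AT = 5 and N_GC = 13.
Tm = 2(5) + 4(13) = 10 + 52 = 62°C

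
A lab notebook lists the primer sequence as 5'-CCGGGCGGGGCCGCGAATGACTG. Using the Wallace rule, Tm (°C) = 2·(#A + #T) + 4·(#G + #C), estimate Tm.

Counting bases: T=2, A=3, C=7, G=11
So N_AT = 5 and N_GC = 18.
Tm = 2×5 + 4×18 = 82°C

82°C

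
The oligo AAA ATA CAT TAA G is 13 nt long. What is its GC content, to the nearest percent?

A=8, C=1, T=3, G=1
G+C = 1 + 1 = 2 out of 13 bases
%GC = 2/13 × 100 = 15.38% ≈ 15%

15%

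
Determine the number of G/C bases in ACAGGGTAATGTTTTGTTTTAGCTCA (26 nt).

Scanning the sequence gives C=3, T=11, G=6, A=6.
Total G or C: 6 + 3 = 9

9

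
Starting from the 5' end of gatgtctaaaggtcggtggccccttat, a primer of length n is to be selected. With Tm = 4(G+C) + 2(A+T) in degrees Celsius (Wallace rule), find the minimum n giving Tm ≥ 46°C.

n = 16

First 15 bases: GATGTCTAAAGGTCG → Tm = 44°C (< 46°C)
First 16 bases: GATGTCTAAAGGTCGG → Tm = 48°C (≥ 46°C)
Since every base adds ≥2°C, Tm only increases with n, so the threshold is first crossed at n = 16.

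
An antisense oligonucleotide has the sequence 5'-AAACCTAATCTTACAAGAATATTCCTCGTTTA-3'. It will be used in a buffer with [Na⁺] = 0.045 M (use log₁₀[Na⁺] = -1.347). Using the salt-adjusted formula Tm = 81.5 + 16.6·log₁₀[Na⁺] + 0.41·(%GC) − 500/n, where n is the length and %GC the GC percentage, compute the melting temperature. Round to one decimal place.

Length n = 32. Scanning the sequence gives C=7, G=2, A=12, T=11.
G+C = 9, so %GC = 9/32 × 100 = 28.125%
Salt term: 16.6 × (-1.347) = -22.36
GC term: 0.41 × 28.125 = 11.531; length term: −500/32 = −15.625
Tm = 81.5 + (-22.36) + 11.531 − 15.625 = 55.046 → 55.0°C

55.0°C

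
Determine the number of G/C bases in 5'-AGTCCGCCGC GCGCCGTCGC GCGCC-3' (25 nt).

22

Base counts: G=9, C=13, T=2, A=1
G+C = 9 + 13 = 22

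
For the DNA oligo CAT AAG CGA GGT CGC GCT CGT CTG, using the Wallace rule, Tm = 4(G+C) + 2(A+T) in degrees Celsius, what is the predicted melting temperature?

Scanning the sequence gives A=4, G=8, C=7, T=5.
AT pairs contribute 9, GC pairs contribute 15.
Tm = 2(9) + 4(15) = 18 + 60 = 78°C

78°C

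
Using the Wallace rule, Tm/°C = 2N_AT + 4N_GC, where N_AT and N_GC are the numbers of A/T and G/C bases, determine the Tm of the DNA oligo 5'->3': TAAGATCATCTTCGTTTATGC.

Counting bases: G=3, A=5, T=9, C=4
A+T = 14, G+C = 7
Tm = 4·7 + 2·14 = 28 + 28 = 56°C

56°C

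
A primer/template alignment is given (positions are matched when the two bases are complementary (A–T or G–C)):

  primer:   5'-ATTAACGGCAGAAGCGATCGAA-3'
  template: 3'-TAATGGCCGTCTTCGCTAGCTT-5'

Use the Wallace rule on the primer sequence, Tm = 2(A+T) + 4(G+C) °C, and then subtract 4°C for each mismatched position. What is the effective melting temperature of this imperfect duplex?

Primer base counts: A=9, T=3, G=6, C=4 → A+T=12, G+C=10
Perfect-match Tm = 2(12) + 4(10) = 24 + 40 = 64°C
Mismatches (positions where the bases are not complementary): 1 (at position 5)
Effective Tm = 64 − 1×4 = 64 − 4 = 60°C

60°C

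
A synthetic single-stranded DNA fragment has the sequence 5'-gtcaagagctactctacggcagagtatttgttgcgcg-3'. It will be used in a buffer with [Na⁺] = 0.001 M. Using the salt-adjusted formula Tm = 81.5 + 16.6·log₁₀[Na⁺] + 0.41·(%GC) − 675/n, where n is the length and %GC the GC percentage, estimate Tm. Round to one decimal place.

34.5°C

Length n = 37. Base counts: C=8, A=8, T=10, G=11
G+C = 19, so %GC = 19/37 × 100 = 51.351%
Salt term: 16.6 × (-3) = -49.8
GC term: 0.41 × 51.351 = 21.054; length term: −675/37 = −18.243
Tm = 81.5 + (-49.8) + 21.054 − 18.243 = 34.511 → 34.5°C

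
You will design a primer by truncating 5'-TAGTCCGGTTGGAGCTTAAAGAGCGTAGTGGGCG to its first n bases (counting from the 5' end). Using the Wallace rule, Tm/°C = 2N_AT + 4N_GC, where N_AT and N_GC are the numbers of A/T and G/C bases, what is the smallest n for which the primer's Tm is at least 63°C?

First 21 bases: TAGTCCGGTTGGAGCTTAAAG → Tm = 62°C (< 63°C)
First 22 bases: TAGTCCGGTTGGAGCTTAAAGA → Tm = 64°C (≥ 63°C)
Each additional base adds 2°C (A/T) or 4°C (G/C), so Tm is non-decreasing in n; n = 22 is the first length to reach 63°C.

n = 22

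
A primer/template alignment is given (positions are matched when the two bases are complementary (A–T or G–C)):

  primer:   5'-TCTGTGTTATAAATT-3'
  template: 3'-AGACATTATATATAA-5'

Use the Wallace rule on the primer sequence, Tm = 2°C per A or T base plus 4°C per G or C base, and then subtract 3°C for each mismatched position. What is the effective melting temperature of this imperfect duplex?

Primer base counts: A=4, T=8, G=2, C=1 → A+T=12, G+C=3
Perfect-match Tm = 2(12) + 4(3) = 24 + 12 = 36°C
Mismatches (positions where the bases are not complementary): 3 (at positions 6, 7, 12)
Effective Tm = 36 − 3×3 = 36 − 9 = 27°C

27°C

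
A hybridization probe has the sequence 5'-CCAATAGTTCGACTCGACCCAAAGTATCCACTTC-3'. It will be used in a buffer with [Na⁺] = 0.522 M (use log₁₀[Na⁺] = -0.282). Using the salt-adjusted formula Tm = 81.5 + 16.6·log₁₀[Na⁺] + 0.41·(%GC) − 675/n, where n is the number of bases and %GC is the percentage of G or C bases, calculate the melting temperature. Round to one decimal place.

Length n = 34. Base counts: G=4, C=12, T=8, A=10
G+C = 16, so %GC = 16/34 × 100 = 47.059%
Salt term: 16.6 × (-0.282) = -4.681
GC term: 0.41 × 47.059 = 19.294; length term: −675/34 = −19.853
Tm = 81.5 + (-4.681) + 19.294 − 19.853 = 76.26 → 76.3°C

76.3°C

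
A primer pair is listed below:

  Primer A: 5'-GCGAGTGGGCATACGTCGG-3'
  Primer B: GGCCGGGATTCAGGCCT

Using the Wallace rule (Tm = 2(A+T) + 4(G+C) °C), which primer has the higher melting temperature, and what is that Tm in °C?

Primer A: A+T=6, G+C=13 → Tm = 2(6)+4(13) = 64°C
Primer B: A+T=5, G+C=12 → Tm = 2(5)+4(12) = 58°C
64°C vs 58°C → primer A is higher.

Primer A, 64°C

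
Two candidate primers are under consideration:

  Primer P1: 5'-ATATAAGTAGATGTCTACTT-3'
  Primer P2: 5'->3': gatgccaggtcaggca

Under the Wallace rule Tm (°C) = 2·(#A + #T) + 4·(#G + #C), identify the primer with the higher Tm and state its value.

Primer P2, 52°C

Primer P1: A+T=15, G+C=5 → Tm = 2(15)+4(5) = 50°C
Primer P2: A+T=6, G+C=10 → Tm = 2(6)+4(10) = 52°C
50°C vs 52°C → primer P2 is higher.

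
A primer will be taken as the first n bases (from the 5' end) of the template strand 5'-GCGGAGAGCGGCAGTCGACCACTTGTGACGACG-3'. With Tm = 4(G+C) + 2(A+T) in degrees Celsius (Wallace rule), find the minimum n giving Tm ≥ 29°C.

n = 9

First 8 bases: GCGGAGAG → Tm = 28°C (< 29°C)
First 9 bases: GCGGAGAGC → Tm = 32°C (≥ 29°C)
Each additional base adds 2°C (A/T) or 4°C (G/C), so Tm is non-decreasing in n; n = 9 is the first length to reach 29°C.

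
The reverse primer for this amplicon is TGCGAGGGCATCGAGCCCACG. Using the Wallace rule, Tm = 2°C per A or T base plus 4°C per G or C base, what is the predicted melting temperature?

Base counts: G=8, C=7, A=4, T=2
A+T = 6, G+C = 15
Tm = 4·15 + 2·6 = 60 + 12 = 72°C

72°C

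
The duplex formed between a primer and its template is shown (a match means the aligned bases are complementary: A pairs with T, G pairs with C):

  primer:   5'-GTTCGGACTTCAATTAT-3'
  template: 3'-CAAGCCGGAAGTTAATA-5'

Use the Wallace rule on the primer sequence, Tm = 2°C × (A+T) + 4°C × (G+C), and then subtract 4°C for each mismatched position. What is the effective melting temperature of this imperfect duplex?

Primer base counts: A=4, T=7, G=3, C=3 → A+T=11, G+C=6
Perfect-match Tm = 2(11) + 4(6) = 22 + 24 = 46°C
Mismatches (positions where the bases are not complementary): 1 (at position 7)
Effective Tm = 46 − 1×4 = 46 − 4 = 42°C

42°C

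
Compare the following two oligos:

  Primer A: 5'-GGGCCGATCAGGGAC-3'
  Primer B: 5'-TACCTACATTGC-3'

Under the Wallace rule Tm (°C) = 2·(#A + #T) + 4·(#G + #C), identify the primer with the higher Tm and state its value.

Primer A: A+T=4, G+C=11 → Tm = 2(4)+4(11) = 52°C
Primer B: A+T=7, G+C=5 → Tm = 2(7)+4(5) = 34°C
52°C vs 34°C → primer A is higher.

Primer A, 52°C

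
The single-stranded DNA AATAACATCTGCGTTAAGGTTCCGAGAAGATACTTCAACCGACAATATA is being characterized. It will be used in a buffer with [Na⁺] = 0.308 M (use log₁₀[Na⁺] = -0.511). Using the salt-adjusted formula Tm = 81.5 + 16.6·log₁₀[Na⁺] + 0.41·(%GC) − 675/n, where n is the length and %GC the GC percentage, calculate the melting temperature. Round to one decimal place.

74.3°C

Length n = 49. Counting bases: A=19, T=12, C=10, G=8
G+C = 18, so %GC = 18/49 × 100 = 36.735%
Salt term: 16.6 × (-0.511) = -8.483
GC term: 0.41 × 36.735 = 15.061; length term: −675/49 = −13.776
Tm = 81.5 + (-8.483) + 15.061 − 13.776 = 74.302 → 74.3°C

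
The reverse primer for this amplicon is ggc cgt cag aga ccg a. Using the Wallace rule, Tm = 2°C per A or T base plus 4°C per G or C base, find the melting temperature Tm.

54°C

Base counts: C=5, T=1, G=6, A=4
AT pairs contribute 5, GC pairs contribute 11.
Tm = 2(5) + 4(11) = 10 + 44 = 54°C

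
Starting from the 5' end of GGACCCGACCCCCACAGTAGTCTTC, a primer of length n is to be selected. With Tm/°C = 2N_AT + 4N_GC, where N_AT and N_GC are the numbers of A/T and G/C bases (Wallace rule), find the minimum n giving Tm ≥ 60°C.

First 16 bases: GGACCCGACCCCCACA → Tm = 56°C (< 60°C)
First 17 bases: GGACCCGACCCCCACAG → Tm = 60°C (≥ 60°C)
Since every base adds ≥2°C, Tm only increases with n, so the threshold is first crossed at n = 17.

n = 17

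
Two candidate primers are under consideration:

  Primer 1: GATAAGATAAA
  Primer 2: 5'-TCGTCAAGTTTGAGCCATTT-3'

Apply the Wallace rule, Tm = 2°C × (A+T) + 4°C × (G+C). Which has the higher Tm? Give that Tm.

Primer 1: A+T=9, G+C=2 → Tm = 2(9)+4(2) = 26°C
Primer 2: A+T=12, G+C=8 → Tm = 2(12)+4(8) = 56°C
26°C vs 56°C → primer 2 is higher.

Primer 2, 56°C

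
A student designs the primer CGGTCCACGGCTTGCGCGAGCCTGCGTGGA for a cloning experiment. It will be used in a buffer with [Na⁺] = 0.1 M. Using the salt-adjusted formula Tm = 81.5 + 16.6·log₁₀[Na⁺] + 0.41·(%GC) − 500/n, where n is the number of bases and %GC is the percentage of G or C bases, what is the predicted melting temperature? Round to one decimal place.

Length n = 30. Base counts: G=12, A=3, T=5, C=10
G+C = 22, so %GC = 22/30 × 100 = 73.333%
Salt term: 16.6 × (-1) = -16.6
GC term: 0.41 × 73.333 = 30.067; length term: −500/30 = −16.667
Tm = 81.5 + (-16.6) + 30.067 − 16.667 = 78.3 → 78.3°C

78.3°C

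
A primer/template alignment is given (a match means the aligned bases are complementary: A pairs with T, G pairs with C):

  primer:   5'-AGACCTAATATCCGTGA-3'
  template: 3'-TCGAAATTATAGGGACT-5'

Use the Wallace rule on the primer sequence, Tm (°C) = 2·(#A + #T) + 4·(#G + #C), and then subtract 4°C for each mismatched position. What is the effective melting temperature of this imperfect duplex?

32°C

Primer base counts: A=6, T=4, G=3, C=4 → A+T=10, G+C=7
Perfect-match Tm = 2(10) + 4(7) = 20 + 28 = 48°C
Mismatches (positions where the bases are not complementary): 4 (at positions 3, 4, 5, 14)
Effective Tm = 48 − 4×4 = 48 − 16 = 32°C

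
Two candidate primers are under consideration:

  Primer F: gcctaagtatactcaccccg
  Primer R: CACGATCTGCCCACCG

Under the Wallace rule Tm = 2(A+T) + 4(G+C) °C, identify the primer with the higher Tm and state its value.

Primer F, 62°C

Primer F: A+T=9, G+C=11 → Tm = 2(9)+4(11) = 62°C
Primer R: A+T=5, G+C=11 → Tm = 2(5)+4(11) = 54°C
62°C vs 54°C → primer F is higher.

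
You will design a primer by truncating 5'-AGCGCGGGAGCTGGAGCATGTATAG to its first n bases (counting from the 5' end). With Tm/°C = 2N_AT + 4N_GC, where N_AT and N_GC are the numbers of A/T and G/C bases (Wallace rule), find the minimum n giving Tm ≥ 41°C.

First 11 bases: AGCGCGGGAGC → Tm = 40°C (< 41°C)
First 12 bases: AGCGCGGGAGCT → Tm = 42°C (≥ 41°C)
Each additional base adds 2°C (A/T) or 4°C (G/C), so Tm is non-decreasing in n; n = 12 is the first length to reach 41°C.

n = 12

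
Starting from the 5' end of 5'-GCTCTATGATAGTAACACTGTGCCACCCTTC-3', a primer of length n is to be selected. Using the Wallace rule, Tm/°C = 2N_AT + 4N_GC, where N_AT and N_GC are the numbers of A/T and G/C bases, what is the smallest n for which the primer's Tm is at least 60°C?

n = 22

First 21 bases: GCTCTATGATAGTAACACTGT → Tm = 58°C (< 60°C)
First 22 bases: GCTCTATGATAGTAACACTGTG → Tm = 62°C (≥ 60°C)
Since every base adds ≥2°C, Tm only increases with n, so the threshold is first crossed at n = 22.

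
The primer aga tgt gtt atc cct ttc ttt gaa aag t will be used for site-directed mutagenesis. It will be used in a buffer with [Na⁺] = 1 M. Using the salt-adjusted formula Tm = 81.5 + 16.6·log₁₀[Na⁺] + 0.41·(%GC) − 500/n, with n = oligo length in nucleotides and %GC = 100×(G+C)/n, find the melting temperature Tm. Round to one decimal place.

Length n = 28. Base counts: A=7, T=12, C=4, G=5
G+C = 9, so %GC = 9/28 × 100 = 32.143%
Salt term: 16.6 × (0) = 0
GC term: 0.41 × 32.143 = 13.179; length term: −500/28 = −17.857
Tm = 81.5 + (0) + 13.179 − 17.857 = 76.822 → 76.8°C

76.8°C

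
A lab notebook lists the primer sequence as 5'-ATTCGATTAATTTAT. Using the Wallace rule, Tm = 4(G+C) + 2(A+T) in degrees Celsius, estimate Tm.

G=1, A=5, T=8, C=1
AT pairs contribute 13, GC pairs contribute 2.
Tm = 4·2 + 2·13 = 8 + 26 = 34°C

34°C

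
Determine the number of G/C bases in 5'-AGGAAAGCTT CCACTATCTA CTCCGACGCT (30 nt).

Counting bases: G=5, A=8, C=10, T=7
G+C = 5 + 10 = 15

15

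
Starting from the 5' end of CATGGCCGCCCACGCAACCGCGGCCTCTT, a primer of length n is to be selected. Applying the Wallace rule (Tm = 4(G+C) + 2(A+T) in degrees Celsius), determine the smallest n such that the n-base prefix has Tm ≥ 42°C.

First 11 bases: CATGGCCGCCC → Tm = 40°C (< 42°C)
First 12 bases: CATGGCCGCCCA → Tm = 42°C (≥ 42°C)
Since every base adds ≥2°C, Tm only increases with n, so the threshold is first crossed at n = 12.

n = 12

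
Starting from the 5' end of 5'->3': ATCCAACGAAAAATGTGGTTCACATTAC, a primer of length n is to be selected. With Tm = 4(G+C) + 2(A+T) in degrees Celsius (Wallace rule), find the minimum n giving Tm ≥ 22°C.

First 7 bases: ATCCAAC → Tm = 20°C (< 22°C)
First 8 bases: ATCCAACG → Tm = 24°C (≥ 22°C)
Each additional base adds 2°C (A/T) or 4°C (G/C), so Tm is non-decreasing in n; n = 8 is the first length to reach 22°C.

n = 8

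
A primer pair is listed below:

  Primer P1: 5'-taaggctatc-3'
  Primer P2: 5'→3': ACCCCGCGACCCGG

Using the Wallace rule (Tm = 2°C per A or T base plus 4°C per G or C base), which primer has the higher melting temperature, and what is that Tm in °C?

Primer P1: A+T=6, G+C=4 → Tm = 2(6)+4(4) = 28°C
Primer P2: A+T=2, G+C=12 → Tm = 2(2)+4(12) = 52°C
28°C vs 52°C → primer P2 is higher.

Primer P2, 52°C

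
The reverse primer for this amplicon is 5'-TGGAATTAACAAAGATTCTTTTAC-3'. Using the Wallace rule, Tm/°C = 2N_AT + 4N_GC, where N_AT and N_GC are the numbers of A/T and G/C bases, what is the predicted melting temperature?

60°C

A=9, T=9, C=3, G=3
So N_AT = 18 and N_GC = 6.
Tm = 2×18 + 4×6 = 60°C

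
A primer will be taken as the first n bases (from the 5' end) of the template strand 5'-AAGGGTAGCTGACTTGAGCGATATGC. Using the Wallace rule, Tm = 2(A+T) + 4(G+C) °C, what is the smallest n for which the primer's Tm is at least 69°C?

First 23 bases: AAGGGTAGCTGACTTGAGCGATA → Tm = 68°C (< 69°C)
First 24 bases: AAGGGTAGCTGACTTGAGCGATAT → Tm = 70°C (≥ 69°C)
Each additional base adds 2°C (A/T) or 4°C (G/C), so Tm is non-decreasing in n; n = 24 is the first length to reach 69°C.

n = 24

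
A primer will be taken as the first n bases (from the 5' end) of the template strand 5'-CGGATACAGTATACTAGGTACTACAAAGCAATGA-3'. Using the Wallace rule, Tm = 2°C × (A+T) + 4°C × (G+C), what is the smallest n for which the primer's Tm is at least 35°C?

First 12 bases: CGGATACAGTAT → Tm = 34°C (< 35°C)
First 13 bases: CGGATACAGTATA → Tm = 36°C (≥ 35°C)
Each additional base adds 2°C (A/T) or 4°C (G/C), so Tm is non-decreasing in n; n = 13 is the first length to reach 35°C.

n = 13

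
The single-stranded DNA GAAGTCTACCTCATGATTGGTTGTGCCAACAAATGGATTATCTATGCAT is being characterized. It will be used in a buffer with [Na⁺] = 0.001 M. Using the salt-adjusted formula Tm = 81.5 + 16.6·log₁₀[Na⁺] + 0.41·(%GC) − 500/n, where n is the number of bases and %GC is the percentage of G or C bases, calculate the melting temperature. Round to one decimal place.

Length n = 49. Counting bases: T=16, G=10, A=14, C=9
G+C = 19, so %GC = 19/49 × 100 = 38.776%
Salt term: 16.6 × (-3) = -49.8
GC term: 0.41 × 38.776 = 15.898; length term: −500/49 = −10.204
Tm = 81.5 + (-49.8) + 15.898 − 10.204 = 37.394 → 37.4°C

37.4°C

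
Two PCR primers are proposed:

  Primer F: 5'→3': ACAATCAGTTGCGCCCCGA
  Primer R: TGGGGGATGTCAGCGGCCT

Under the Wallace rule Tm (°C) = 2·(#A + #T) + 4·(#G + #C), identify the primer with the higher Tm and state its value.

Primer R, 64°C

Primer F: A+T=8, G+C=11 → Tm = 2(8)+4(11) = 60°C
Primer R: A+T=6, G+C=13 → Tm = 2(6)+4(13) = 64°C
60°C vs 64°C → primer R is higher.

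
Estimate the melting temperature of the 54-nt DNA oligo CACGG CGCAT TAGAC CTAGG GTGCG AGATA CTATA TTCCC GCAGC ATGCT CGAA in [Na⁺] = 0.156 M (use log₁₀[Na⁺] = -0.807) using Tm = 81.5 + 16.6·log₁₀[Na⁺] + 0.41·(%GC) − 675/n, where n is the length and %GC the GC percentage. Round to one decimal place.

Length n = 54. Counting bases: A=14, G=14, T=11, C=15
G+C = 29, so %GC = 29/54 × 100 = 53.704%
Salt term: 16.6 × (-0.807) = -13.396
GC term: 0.41 × 53.704 = 22.019; length term: −675/54 = −12.5
Tm = 81.5 + (-13.396) + 22.019 − 12.5 = 77.623 → 77.6°C

77.6°C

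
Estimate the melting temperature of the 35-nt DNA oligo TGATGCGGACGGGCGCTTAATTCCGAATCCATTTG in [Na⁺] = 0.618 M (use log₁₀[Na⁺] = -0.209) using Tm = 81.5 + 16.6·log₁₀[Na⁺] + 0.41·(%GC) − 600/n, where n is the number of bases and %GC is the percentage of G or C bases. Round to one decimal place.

82.0°C

Length n = 35. T=10, A=7, C=8, G=10
G+C = 18, so %GC = 18/35 × 100 = 51.429%
Salt term: 16.6 × (-0.209) = -3.469
GC term: 0.41 × 51.429 = 21.086; length term: −600/35 = −17.143
Tm = 81.5 + (-3.469) + 21.086 − 17.143 = 81.974 → 82.0°C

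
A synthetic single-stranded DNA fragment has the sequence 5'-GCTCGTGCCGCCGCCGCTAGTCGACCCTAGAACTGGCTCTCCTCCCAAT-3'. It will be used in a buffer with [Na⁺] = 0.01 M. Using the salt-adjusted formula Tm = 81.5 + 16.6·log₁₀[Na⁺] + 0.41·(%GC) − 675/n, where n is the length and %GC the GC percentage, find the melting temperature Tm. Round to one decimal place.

61.3°C

Length n = 49. Scanning the sequence gives C=21, A=7, T=10, G=11.
G+C = 32, so %GC = 32/49 × 100 = 65.306%
Salt term: 16.6 × (-2) = -33.2
GC term: 0.41 × 65.306 = 26.775; length term: −675/49 = −13.776
Tm = 81.5 + (-33.2) + 26.775 − 13.776 = 61.299 → 61.3°C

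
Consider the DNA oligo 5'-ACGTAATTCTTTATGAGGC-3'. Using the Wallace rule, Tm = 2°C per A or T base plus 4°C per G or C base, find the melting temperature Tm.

Base counts: T=7, A=5, C=3, G=4
A+T = 12, G+C = 7
Tm = 2(12) + 4(7) = 24 + 28 = 52°C

52°C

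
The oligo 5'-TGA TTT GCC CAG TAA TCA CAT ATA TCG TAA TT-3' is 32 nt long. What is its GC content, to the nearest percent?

31%

Counting bases: G=4, A=10, C=6, T=12
G+C = 4 + 6 = 10 out of 32 bases
%GC = 10/32 × 100 = 31.25% ≈ 31%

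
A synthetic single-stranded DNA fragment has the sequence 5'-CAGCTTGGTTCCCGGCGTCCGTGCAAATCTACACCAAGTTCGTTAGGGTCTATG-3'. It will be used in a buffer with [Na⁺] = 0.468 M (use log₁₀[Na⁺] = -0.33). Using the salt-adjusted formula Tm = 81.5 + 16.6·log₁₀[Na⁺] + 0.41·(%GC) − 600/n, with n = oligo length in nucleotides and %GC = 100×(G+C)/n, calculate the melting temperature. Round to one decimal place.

86.9°C

Length n = 54. Base counts: A=10, T=15, C=15, G=14
G+C = 29, so %GC = 29/54 × 100 = 53.704%
Salt term: 16.6 × (-0.33) = -5.478
GC term: 0.41 × 53.704 = 22.019; length term: −600/54 = −11.111
Tm = 81.5 + (-5.478) + 22.019 − 11.111 = 86.93 → 86.9°C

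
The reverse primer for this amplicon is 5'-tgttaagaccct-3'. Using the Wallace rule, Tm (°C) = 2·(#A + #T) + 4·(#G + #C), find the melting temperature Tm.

Scanning the sequence gives G=2, C=3, A=3, T=4.
A+T = 7, G+C = 5
Tm = 4·5 + 2·7 = 20 + 14 = 34°C

34°C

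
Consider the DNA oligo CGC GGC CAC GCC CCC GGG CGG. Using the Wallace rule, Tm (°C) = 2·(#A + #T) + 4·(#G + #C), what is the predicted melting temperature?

82°C

C=11, T=0, G=9, A=1
A+T = 1, G+C = 20
Tm = 4·20 + 2·1 = 80 + 2 = 82°C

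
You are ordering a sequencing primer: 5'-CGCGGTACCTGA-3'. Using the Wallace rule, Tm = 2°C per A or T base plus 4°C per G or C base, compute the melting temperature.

G=4, A=2, C=4, T=2
AT pairs contribute 4, GC pairs contribute 8.
Tm = 2(4) + 4(8) = 8 + 32 = 40°C

40°C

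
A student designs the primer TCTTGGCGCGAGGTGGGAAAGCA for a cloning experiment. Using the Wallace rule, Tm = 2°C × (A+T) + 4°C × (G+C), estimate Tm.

Base counts: A=5, G=10, C=4, T=4
AT pairs contribute 9, GC pairs contribute 14.
Tm = 4·14 + 2·9 = 56 + 18 = 74°C

74°C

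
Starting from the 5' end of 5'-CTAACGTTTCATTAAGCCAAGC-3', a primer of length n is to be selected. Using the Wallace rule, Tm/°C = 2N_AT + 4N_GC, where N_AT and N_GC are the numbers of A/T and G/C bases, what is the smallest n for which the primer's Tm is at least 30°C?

First 10 bases: CTAACGTTTC → Tm = 28°C (< 30°C)
First 11 bases: CTAACGTTTCA → Tm = 30°C (≥ 30°C)
Each additional base adds 2°C (A/T) or 4°C (G/C), so Tm is non-decreasing in n; n = 11 is the first length to reach 30°C.

n = 11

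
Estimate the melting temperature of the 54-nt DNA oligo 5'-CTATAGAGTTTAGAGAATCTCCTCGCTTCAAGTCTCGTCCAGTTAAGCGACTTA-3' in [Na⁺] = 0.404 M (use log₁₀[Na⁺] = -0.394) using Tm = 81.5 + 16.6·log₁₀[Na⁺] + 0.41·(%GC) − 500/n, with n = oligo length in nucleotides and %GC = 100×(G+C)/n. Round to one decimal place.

83.2°C

Length n = 54. Base counts: A=14, C=13, G=10, T=17
G+C = 23, so %GC = 23/54 × 100 = 42.593%
Salt term: 16.6 × (-0.394) = -6.54
GC term: 0.41 × 42.593 = 17.463; length term: −500/54 = −9.259
Tm = 81.5 + (-6.54) + 17.463 − 9.259 = 83.164 → 83.2°C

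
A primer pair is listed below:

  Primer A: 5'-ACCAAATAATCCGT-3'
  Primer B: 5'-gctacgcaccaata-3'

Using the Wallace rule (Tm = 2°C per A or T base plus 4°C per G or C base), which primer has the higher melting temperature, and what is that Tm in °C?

Primer A: A+T=9, G+C=5 → Tm = 2(9)+4(5) = 38°C
Primer B: A+T=7, G+C=7 → Tm = 2(7)+4(7) = 42°C
38°C vs 42°C → primer B is higher.

Primer B, 42°C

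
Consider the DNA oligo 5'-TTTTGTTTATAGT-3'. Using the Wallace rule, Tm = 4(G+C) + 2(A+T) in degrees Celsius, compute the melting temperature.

30°C

G=2, C=0, A=2, T=9
A+T = 11, G+C = 2
Tm = 4·2 + 2·11 = 8 + 22 = 30°C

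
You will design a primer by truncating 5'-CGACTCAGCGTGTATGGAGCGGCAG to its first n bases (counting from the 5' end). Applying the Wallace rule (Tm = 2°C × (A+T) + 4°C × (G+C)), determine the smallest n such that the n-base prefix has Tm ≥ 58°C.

First 18 bases: CGACTCAGCGTGTATGGA → Tm = 56°C (< 58°C)
First 19 bases: CGACTCAGCGTGTATGGAG → Tm = 60°C (≥ 58°C)
Since every base adds ≥2°C, Tm only increases with n, so the threshold is first crossed at n = 19.

n = 19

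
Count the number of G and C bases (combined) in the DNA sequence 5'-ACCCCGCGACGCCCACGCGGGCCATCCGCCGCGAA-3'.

28

Scanning the sequence gives T=1, G=10, C=18, A=6.
G+C = 10 + 18 = 28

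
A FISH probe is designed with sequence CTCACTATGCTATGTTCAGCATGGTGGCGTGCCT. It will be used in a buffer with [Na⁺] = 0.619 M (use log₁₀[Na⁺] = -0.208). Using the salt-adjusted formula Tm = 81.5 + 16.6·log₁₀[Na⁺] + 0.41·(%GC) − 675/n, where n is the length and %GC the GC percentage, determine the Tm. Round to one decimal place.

79.9°C

Length n = 34. C=9, T=11, A=5, G=9
G+C = 18, so %GC = 18/34 × 100 = 52.941%
Salt term: 16.6 × (-0.208) = -3.453
GC term: 0.41 × 52.941 = 21.706; length term: −675/34 = −19.853
Tm = 81.5 + (-3.453) + 21.706 − 19.853 = 79.9 → 79.9°C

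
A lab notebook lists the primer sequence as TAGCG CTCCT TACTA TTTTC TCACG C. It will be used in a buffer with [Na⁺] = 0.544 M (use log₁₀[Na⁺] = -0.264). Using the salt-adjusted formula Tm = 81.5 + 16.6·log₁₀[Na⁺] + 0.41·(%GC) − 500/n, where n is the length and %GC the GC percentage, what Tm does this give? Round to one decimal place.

76.8°C

Length n = 26. Base counts: T=10, G=3, C=9, A=4
G+C = 12, so %GC = 12/26 × 100 = 46.154%
Salt term: 16.6 × (-0.264) = -4.382
GC term: 0.41 × 46.154 = 18.923; length term: −500/26 = −19.231
Tm = 81.5 + (-4.382) + 18.923 − 19.231 = 76.81 → 76.8°C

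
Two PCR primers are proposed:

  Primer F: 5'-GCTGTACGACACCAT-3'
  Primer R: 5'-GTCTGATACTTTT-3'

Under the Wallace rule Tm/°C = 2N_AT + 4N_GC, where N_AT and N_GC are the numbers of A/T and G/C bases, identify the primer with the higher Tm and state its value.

Primer F: A+T=7, G+C=8 → Tm = 2(7)+4(8) = 46°C
Primer R: A+T=9, G+C=4 → Tm = 2(9)+4(4) = 34°C
46°C vs 34°C → primer F is higher.

Primer F, 46°C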